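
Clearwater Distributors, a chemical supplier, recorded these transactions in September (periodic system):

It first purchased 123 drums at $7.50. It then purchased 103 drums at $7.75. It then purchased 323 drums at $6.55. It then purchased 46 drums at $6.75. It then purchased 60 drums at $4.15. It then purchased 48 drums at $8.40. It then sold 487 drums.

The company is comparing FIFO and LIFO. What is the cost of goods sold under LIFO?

FIFO COGS: 123 @ $7.50 + 103 @ $7.75 + 261 @ $6.55 = $3,430.30
LIFO COGS: 48 @ $8.40 + 60 @ $4.15 + 46 @ $6.75 + 323 @ $6.55 + 10 @ $7.75 = $3,155.85

COGS = $3,155.85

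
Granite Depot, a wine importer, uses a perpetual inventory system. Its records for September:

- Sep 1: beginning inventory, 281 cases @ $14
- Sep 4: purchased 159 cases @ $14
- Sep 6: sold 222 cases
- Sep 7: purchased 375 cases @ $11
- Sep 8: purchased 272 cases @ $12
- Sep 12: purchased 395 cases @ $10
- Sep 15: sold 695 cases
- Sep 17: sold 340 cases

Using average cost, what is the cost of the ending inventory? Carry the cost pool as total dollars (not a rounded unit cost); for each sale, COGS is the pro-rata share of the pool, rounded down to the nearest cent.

Ending inventory = $2,569.83

After Sep 1: 281 on hand, pool $3,934.00 (≈ $14.0000 each)
After Sep 4: 440 on hand, pool $6,160.00 (≈ $14.0000 each)
Sep 6, sell 222: 222/440 × $6,160.00 → $3,108.00
After Sep 7: 593 on hand, pool $7,177.00 (≈ $12.1029 each)
After Sep 8: 865 on hand, pool $10,441.00 (≈ $12.0705 each)
After Sep 12: 1260 on hand, pool $14,391.00 (≈ $11.4214 each)
Sep 15, sell 695: 695/1260 × $14,391.00 → $7,937.89
Sep 17, sell 340: 340/565 × $6,453.11 → $3,883.28
Total COGS = $3,108.00 + $7,937.89 + $3,883.28 = $14,929.17
Ending inventory (cost pool remaining) = $2,569.83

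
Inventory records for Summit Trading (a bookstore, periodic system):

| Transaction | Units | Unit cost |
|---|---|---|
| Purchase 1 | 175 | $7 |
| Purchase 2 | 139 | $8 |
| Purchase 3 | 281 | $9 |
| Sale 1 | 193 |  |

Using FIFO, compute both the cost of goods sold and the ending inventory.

COGS = $1,369; ending inventory = $3,497

Sale 1 (193) [FIFO — oldest first]: 175 @ $7 + 18 @ $8 = $1,369
Ending inventory: 121 @ $8 + 281 @ $9 = $3,497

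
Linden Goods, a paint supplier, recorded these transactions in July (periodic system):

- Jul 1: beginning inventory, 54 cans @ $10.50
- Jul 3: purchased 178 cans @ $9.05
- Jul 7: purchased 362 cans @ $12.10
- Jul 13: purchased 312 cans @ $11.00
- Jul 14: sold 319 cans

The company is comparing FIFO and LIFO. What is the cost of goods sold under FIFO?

FIFO COGS: 54 @ $10.50 + 178 @ $9.05 + 87 @ $12.10 = $3,230.60
LIFO COGS: 312 @ $11.00 + 7 @ $12.10 = $3,516.70

COGS = $3,230.60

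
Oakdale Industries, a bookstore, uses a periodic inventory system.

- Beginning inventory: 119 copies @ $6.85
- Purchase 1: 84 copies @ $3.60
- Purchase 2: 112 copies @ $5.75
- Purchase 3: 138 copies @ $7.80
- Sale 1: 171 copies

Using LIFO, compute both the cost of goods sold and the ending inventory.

Sale 1 (171) [LIFO — newest first]: 138 @ $7.80 + 33 @ $5.75 = $1,266.15
Ending inventory: 119 @ $6.85 + 84 @ $3.60 + 79 @ $5.75 = $1,571.80
Check: goods available $2,837.95 = COGS $1,266.15 + ending $1,571.80

COGS = $1,266.15; ending inventory = $1,571.80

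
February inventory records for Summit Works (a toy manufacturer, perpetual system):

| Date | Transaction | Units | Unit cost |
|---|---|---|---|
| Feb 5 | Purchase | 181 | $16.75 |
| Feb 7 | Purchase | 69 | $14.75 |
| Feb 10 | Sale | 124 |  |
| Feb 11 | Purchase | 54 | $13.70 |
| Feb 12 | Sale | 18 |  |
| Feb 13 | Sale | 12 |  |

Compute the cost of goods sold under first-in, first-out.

Feb 10, 124 sold [FIFO — oldest first]: 124 @ $16.75 = $2,077.00
Feb 12, 18 sold [FIFO — oldest first]: 18 @ $16.75 = $301.50
Feb 13, 12 sold [FIFO — oldest first]: 12 @ $16.75 = $201.00
Total COGS = $2,077.00 + $301.50 + $201.00 = $2,579.50
Ending inventory: 27 @ $16.75 + 69 @ $14.75 + 54 @ $13.70 = $2,209.80

COGS = $2,579.50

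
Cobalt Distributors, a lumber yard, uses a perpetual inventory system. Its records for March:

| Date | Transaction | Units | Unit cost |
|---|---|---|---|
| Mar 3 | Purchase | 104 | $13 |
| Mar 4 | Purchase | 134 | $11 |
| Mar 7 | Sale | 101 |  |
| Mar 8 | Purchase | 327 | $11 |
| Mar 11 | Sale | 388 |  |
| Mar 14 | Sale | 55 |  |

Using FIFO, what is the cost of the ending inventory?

Ending inventory = $231

Mar 7, 101 sold [FIFO — oldest first]: 101 @ $13 = $1,313
Mar 11, 388 sold [FIFO — oldest first]: 3 @ $13 + 134 @ $11 + 251 @ $11 = $4,274
Mar 14, 55 sold [FIFO — oldest first]: 55 @ $11 = $605
Total COGS = $1,313 + $4,274 + $605 = $6,192
Ending inventory: 21 @ $11 = $231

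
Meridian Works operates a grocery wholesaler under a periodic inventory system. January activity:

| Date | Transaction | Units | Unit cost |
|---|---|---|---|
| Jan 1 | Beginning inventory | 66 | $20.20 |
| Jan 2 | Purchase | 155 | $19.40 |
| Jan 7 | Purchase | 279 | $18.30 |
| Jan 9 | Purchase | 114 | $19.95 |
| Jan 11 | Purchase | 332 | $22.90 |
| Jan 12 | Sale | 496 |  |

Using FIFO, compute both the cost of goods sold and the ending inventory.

Jan 12, 496 sold [FIFO — oldest first]: 66 @ $20.20 + 155 @ $19.40 + 275 @ $18.30 = $9,372.70
Ending inventory: 4 @ $18.30 + 114 @ $19.95 + 332 @ $22.90 = $9,950.30
Check: goods available $19,323.00 = COGS $9,372.70 + ending $9,950.30

COGS = $9,372.70; ending inventory = $9,950.30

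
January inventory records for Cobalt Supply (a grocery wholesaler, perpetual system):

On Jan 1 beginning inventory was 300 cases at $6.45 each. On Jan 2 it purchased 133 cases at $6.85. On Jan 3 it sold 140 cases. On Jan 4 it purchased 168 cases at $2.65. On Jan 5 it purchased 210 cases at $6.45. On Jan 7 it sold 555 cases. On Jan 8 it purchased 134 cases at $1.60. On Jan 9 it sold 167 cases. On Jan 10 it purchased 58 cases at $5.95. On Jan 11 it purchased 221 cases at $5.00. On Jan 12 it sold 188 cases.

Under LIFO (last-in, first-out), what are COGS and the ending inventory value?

COGS = $5,264.80; ending inventory = $1,045.45

Jan 3, 140 sold [LIFO — newest first]: 133 @ $6.85 + 7 @ $6.45 = $956.20
Jan 7, 555 sold [LIFO — newest first]: 210 @ $6.45 + 168 @ $2.65 + 177 @ $6.45 = $2,941.35
Jan 9, 167 sold [LIFO — newest first]: 134 @ $1.60 + 33 @ $6.45 = $427.25
Jan 12, 188 sold [LIFO — newest first]: 188 @ $5.00 = $940.00
Total COGS = $956.20 + $2,941.35 + $427.25 + $940.00 = $5,264.80
Ending inventory: 83 @ $6.45 + 58 @ $5.95 + 33 @ $5.00 = $1,045.45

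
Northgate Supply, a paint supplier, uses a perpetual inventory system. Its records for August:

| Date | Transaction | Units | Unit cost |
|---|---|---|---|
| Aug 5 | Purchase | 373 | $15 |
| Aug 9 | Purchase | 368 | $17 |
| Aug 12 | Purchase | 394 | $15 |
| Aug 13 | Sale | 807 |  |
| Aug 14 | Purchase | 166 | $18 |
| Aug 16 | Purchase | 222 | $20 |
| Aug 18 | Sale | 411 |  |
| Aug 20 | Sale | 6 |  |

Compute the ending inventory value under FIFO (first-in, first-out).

Ending inventory = $5,826

Aug 13, 807 sold [FIFO — oldest first]: 373 @ $15 + 368 @ $17 + 66 @ $15 = $12,841
Aug 18, 411 sold [FIFO — oldest first]: 328 @ $15 + 83 @ $18 = $6,414
Aug 20, 6 sold [FIFO — oldest first]: 6 @ $18 = $108
Total COGS = $12,841 + $6,414 + $108 = $19,363
Ending inventory: 77 @ $18 + 222 @ $20 = $5,826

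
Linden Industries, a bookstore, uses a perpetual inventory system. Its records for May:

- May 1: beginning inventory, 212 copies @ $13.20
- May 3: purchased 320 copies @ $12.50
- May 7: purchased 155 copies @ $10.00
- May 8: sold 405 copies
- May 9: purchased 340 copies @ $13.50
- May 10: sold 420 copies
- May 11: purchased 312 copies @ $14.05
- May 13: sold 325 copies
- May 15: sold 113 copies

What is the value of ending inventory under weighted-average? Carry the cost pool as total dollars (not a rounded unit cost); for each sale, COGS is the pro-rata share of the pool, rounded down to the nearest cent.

After May 1: 212 on hand, pool $2,798.40 (≈ $13.2000 each)
After May 3: 532 on hand, pool $6,798.40 (≈ $12.7789 each)
After May 7: 687 on hand, pool $8,348.40 (≈ $12.1520 each)
May 8, sell 405: 405/687 × $8,348.40 → $4,921.54
After May 9: 622 on hand, pool $8,016.86 (≈ $12.8888 each)
May 10, sell 420: 420/622 × $8,016.86 → $5,413.31
After May 11: 514 on hand, pool $6,987.15 (≈ $13.5937 each)
May 13, sell 325: 325/514 × $6,987.15 → $4,417.94
May 15, sell 113: 113/189 × $2,569.21 → $1,536.08
Total COGS = $4,921.54 + $5,413.31 + $4,417.94 + $1,536.08 = $16,288.87
Ending inventory (cost pool remaining) = $1,033.13
Check: goods available $17,322.00 = COGS $16,288.87 + ending $1,033.13

Ending inventory = $1,033.13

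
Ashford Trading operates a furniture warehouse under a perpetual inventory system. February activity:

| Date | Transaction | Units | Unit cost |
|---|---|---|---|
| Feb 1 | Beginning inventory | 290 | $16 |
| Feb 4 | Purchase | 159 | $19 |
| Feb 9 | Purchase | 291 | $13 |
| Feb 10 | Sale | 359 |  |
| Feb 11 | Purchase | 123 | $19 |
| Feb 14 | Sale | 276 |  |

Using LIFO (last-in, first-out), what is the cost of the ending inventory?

Ending inventory = $3,648

Feb 10, 359 sold [LIFO — newest first]: 291 @ $13 + 68 @ $19 = $5,075
Feb 14, 276 sold [LIFO — newest first]: 123 @ $19 + 91 @ $19 + 62 @ $16 = $5,058
Total COGS = $5,075 + $5,058 = $10,133
Ending inventory: 228 @ $16 = $3,648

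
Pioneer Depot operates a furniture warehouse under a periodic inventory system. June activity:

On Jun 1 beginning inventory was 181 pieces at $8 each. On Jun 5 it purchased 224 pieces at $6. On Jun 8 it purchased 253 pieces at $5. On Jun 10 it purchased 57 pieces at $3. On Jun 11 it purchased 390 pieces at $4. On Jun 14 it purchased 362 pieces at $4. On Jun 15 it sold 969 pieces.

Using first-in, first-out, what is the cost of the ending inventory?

Jun 15, 969 sold [FIFO — oldest first]: 181 @ $8 + 224 @ $6 + 253 @ $5 + 57 @ $3 + 254 @ $4 = $5,244
Ending inventory: 136 @ $4 + 362 @ $4 = $1,992

Ending inventory = $1,992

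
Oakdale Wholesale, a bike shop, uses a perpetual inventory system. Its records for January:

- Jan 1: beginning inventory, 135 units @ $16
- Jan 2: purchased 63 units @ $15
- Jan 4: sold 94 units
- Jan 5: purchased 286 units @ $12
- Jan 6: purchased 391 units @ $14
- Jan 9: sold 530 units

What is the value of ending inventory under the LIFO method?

Ending inventory = $3,428

Jan 4, 94 sold [LIFO — newest first]: 63 @ $15 + 31 @ $16 = $1,441
Jan 9, 530 sold [LIFO — newest first]: 391 @ $14 + 139 @ $12 = $7,142
Total COGS = $1,441 + $7,142 = $8,583
Ending inventory: 104 @ $16 + 147 @ $12 = $3,428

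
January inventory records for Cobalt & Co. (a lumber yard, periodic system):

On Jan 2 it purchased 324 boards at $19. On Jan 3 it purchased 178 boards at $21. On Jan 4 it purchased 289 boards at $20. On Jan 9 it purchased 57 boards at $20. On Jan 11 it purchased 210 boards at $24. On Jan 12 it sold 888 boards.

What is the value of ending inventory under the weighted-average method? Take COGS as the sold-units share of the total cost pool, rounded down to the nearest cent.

Ending inventory = $3,511.52

Jan 12, sell 888: 888/1058 × $21,854.00 → $18,342.48
Ending inventory (cost pool remaining) = $3,511.52
Check: goods available $21,854.00 = COGS $18,342.48 + ending $3,511.52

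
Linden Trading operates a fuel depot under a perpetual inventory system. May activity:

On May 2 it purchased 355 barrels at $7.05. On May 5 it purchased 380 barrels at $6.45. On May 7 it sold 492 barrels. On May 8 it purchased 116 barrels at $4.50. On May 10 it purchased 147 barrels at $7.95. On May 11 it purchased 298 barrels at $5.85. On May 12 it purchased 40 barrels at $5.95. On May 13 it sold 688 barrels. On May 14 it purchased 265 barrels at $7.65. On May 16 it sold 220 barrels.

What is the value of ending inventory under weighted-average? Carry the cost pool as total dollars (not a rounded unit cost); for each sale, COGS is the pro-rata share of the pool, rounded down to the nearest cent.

Ending inventory = $1,436.45

After May 2: 355 on hand, pool $2,502.75 (≈ $7.0500 each)
After May 5: 735 on hand, pool $4,953.75 (≈ $6.7398 each)
May 7, sell 492: 492/735 × $4,953.75 → $3,315.97
After May 8: 359 on hand, pool $2,159.78 (≈ $6.0161 each)
After May 10: 506 on hand, pool $3,328.43 (≈ $6.5779 each)
After May 11: 804 on hand, pool $5,071.73 (≈ $6.3081 each)
After May 12: 844 on hand, pool $5,309.73 (≈ $6.2911 each)
May 13, sell 688: 688/844 × $5,309.73 → $4,328.31
After May 14: 421 on hand, pool $3,008.67 (≈ $7.1465 each)
May 16, sell 220: 220/421 × $3,008.67 → $1,572.22
Total COGS = $3,315.97 + $4,328.31 + $1,572.22 = $9,216.50
Ending inventory (cost pool remaining) = $1,436.45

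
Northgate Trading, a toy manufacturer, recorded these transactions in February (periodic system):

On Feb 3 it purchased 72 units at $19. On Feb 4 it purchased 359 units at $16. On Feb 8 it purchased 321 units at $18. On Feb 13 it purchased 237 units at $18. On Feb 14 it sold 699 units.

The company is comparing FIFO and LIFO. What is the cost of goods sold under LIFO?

FIFO COGS: 72 @ $19 + 359 @ $16 + 268 @ $18 = $11,936
LIFO COGS: 237 @ $18 + 321 @ $18 + 141 @ $16 = $12,300

COGS = $12,300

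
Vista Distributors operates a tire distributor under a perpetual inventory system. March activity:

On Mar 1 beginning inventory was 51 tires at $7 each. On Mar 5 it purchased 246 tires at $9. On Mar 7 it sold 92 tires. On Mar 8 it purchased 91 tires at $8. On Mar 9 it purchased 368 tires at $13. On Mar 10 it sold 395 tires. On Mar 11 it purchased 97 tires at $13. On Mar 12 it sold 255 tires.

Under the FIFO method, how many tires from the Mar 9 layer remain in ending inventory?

Mar 7, 92 sold [FIFO — oldest first]: 51 @ $7 + 41 @ $9 = $726
Mar 10, 395 sold [FIFO — oldest first]: 205 @ $9 + 91 @ $8 + 99 @ $13 = $3,860
Mar 12, 255 sold [FIFO — oldest first]: 255 @ $13 = $3,315
Total COGS = $726 + $3,860 + $3,315 = $7,901
Ending inventory: 14 @ $13 + 97 @ $13 = $1,443
Check: goods available $9,344 = COGS $7,901 + ending $1,443

14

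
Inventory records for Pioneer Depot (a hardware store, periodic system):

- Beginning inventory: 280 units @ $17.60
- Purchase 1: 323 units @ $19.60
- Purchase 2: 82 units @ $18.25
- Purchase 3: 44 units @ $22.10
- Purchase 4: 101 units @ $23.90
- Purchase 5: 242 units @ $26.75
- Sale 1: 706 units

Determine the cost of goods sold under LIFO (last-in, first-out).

Sale 1 (706) [LIFO — newest first]: 242 @ $26.75 + 101 @ $23.90 + 44 @ $22.10 + 82 @ $18.25 + 237 @ $19.60 = $16,001.50
Ending inventory: 280 @ $17.60 + 86 @ $19.60 = $6,613.60
Check: goods available $22,615.10 = COGS $16,001.50 + ending $6,613.60

COGS = $16,001.50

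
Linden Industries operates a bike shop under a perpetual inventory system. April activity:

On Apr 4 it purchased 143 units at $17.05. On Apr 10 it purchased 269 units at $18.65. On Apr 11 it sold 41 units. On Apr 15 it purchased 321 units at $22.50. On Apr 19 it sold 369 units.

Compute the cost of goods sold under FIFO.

Apr 11, 41 sold [FIFO — oldest first]: 41 @ $17.05 = $699.05
Apr 19, 369 sold [FIFO — oldest first]: 102 @ $17.05 + 267 @ $18.65 = $6,718.65
Total COGS = $699.05 + $6,718.65 = $7,417.70
Ending inventory: 2 @ $18.65 + 321 @ $22.50 = $7,259.80
Check: goods available $14,677.50 = COGS $7,417.70 + ending $7,259.80

COGS = $7,417.70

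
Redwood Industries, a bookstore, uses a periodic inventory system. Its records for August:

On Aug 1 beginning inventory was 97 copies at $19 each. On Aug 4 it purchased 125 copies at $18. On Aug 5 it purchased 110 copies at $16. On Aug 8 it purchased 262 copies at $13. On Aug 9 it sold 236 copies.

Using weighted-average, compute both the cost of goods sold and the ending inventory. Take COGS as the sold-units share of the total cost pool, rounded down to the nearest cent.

COGS = $3,678.65; ending inventory = $5,580.35

Aug 9, sell 236: 236/594 × $9,259.00 → $3,678.65
Ending inventory (cost pool remaining) = $5,580.35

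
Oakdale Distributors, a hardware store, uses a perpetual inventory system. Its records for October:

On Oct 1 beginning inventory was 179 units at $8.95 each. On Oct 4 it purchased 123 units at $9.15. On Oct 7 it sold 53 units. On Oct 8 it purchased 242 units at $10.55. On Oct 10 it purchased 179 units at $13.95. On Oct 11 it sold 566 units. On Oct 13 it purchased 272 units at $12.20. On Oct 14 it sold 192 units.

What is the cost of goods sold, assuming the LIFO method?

Oct 7, 53 sold [LIFO — newest first]: 53 @ $9.15 = $484.95
Oct 11, 566 sold [LIFO — newest first]: 179 @ $13.95 + 242 @ $10.55 + 70 @ $9.15 + 75 @ $8.95 = $6,361.90
Oct 14, 192 sold [LIFO — newest first]: 192 @ $12.20 = $2,342.40
Total COGS = $484.95 + $6,361.90 + $2,342.40 = $9,189.25
Ending inventory: 104 @ $8.95 + 80 @ $12.20 = $1,906.80

COGS = $9,189.25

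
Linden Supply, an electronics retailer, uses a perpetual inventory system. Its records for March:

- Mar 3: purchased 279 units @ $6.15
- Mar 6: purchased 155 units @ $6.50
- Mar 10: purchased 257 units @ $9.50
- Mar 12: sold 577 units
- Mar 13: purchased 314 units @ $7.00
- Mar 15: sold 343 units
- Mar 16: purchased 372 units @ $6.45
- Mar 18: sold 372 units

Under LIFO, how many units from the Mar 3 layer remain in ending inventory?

Mar 12, 577 sold [LIFO — newest first]: 257 @ $9.50 + 155 @ $6.50 + 165 @ $6.15 = $4,463.75
Mar 15, 343 sold [LIFO — newest first]: 314 @ $7.00 + 29 @ $6.15 = $2,376.35
Mar 18, 372 sold [LIFO — newest first]: 372 @ $6.45 = $2,399.40
Total COGS = $4,463.75 + $2,376.35 + $2,399.40 = $9,239.50
Ending inventory: 85 @ $6.15 = $522.75

85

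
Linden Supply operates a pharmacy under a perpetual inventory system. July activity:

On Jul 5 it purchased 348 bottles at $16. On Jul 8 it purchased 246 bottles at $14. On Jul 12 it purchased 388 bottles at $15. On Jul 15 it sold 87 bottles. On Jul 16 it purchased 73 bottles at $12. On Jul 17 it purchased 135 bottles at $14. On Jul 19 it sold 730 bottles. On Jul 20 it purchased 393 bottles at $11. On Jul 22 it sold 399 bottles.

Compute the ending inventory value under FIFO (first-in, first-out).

Jul 15, 87 sold [FIFO — oldest first]: 87 @ $16 = $1,392
Jul 19, 730 sold [FIFO — oldest first]: 261 @ $16 + 246 @ $14 + 223 @ $15 = $10,965
Jul 22, 399 sold [FIFO — oldest first]: 165 @ $15 + 73 @ $12 + 135 @ $14 + 26 @ $11 = $5,527
Total COGS = $1,392 + $10,965 + $5,527 = $17,884
Ending inventory: 367 @ $11 = $4,037

Ending inventory = $4,037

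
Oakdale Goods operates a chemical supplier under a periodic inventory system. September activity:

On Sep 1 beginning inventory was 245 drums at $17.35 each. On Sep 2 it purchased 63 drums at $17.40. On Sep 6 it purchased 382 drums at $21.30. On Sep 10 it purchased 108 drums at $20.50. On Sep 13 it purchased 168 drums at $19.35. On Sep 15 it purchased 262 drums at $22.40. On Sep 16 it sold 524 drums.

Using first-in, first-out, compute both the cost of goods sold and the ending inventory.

Sep 16, 524 sold [FIFO — oldest first]: 245 @ $17.35 + 63 @ $17.40 + 216 @ $21.30 = $9,947.75
Ending inventory: 166 @ $21.30 + 108 @ $20.50 + 168 @ $19.35 + 262 @ $22.40 = $14,869.40

COGS = $9,947.75; ending inventory = $14,869.40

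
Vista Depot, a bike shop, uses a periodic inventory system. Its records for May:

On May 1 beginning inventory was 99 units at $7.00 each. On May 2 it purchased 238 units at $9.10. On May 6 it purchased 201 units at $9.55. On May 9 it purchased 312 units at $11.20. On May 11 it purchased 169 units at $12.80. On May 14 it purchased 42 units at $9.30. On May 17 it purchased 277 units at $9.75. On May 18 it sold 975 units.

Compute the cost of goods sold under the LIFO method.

May 18, 975 sold [LIFO — newest first]: 277 @ $9.75 + 42 @ $9.30 + 169 @ $12.80 + 312 @ $11.20 + 175 @ $9.55 = $10,420.20
Ending inventory: 99 @ $7.00 + 238 @ $9.10 + 26 @ $9.55 = $3,107.10

COGS = $10,420.20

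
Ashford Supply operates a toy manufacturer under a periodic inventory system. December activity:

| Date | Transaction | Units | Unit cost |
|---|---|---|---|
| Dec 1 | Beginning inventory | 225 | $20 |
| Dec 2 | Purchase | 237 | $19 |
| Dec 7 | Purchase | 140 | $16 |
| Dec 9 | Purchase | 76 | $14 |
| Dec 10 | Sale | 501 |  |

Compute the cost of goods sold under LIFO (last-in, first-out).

COGS = $8,767

Dec 10, 501 sold [LIFO — newest first]: 76 @ $14 + 140 @ $16 + 237 @ $19 + 48 @ $20 = $8,767
Ending inventory: 177 @ $20 = $3,540
Check: goods available $12,307 = COGS $8,767 + ending $3,540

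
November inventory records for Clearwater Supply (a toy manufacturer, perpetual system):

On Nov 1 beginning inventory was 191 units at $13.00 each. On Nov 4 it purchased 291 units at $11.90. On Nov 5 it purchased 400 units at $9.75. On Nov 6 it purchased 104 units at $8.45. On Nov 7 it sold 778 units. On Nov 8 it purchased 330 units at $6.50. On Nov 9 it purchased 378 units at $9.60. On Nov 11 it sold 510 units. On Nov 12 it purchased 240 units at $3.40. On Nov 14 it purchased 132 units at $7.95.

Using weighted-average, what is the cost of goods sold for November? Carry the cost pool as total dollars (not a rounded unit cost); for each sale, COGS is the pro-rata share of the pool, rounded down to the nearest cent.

COGS = $12,936.59

After Nov 1: 191 on hand, pool $2,483.00 (≈ $13.0000 each)
After Nov 4: 482 on hand, pool $5,945.90 (≈ $12.3359 each)
After Nov 5: 882 on hand, pool $9,845.90 (≈ $11.1632 each)
After Nov 6: 986 on hand, pool $10,724.70 (≈ $10.8770 each)
Nov 7, sell 778: 778/986 × $10,724.70 → $8,462.28
After Nov 8: 538 on hand, pool $4,407.42 (≈ $8.1922 each)
After Nov 9: 916 on hand, pool $8,036.22 (≈ $8.7732 each)
Nov 11, sell 510: 510/916 × $8,036.22 → $4,474.31
After Nov 12: 646 on hand, pool $4,377.91 (≈ $6.7770 each)
After Nov 14: 778 on hand, pool $5,427.31 (≈ $6.9760 each)
Total COGS = $8,462.28 + $4,474.31 = $12,936.59
Ending inventory (cost pool remaining) = $5,427.31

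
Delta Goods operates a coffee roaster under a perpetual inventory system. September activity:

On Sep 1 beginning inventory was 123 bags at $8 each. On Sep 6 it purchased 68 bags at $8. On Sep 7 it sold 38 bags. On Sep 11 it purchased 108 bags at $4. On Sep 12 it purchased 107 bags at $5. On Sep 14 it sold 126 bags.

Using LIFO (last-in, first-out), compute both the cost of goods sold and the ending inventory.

COGS = $915; ending inventory = $1,580

Sep 7, 38 sold [LIFO — newest first]: 38 @ $8 = $304
Sep 14, 126 sold [LIFO — newest first]: 107 @ $5 + 19 @ $4 = $611
Total COGS = $304 + $611 = $915
Ending inventory: 123 @ $8 + 30 @ $8 + 89 @ $4 = $1,580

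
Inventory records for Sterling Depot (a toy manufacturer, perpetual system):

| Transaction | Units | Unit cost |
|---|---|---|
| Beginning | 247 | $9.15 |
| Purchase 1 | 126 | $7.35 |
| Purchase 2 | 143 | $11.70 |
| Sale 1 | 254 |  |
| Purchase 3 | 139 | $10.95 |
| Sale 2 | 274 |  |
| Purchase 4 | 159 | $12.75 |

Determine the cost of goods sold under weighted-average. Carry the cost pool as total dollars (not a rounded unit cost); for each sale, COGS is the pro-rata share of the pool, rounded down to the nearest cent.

COGS = $5,117.84

After Beginning: 247 on hand, pool $2,260.05 (≈ $9.1500 each)
After Purchase 1: 373 on hand, pool $3,186.15 (≈ $8.5420 each)
After Purchase 2: 516 on hand, pool $4,859.25 (≈ $9.4172 each)
Sale 1, sell 254: 254/516 × $4,859.25 → $2,391.95
After Purchase 3: 401 on hand, pool $3,989.35 (≈ $9.9485 each)
Sale 2, sell 274: 274/401 × $3,989.35 → $2,725.89
After Purchase 4: 286 on hand, pool $3,290.71 (≈ $11.5060 each)
Total COGS = $2,391.95 + $2,725.89 = $5,117.84
Ending inventory (cost pool remaining) = $3,290.71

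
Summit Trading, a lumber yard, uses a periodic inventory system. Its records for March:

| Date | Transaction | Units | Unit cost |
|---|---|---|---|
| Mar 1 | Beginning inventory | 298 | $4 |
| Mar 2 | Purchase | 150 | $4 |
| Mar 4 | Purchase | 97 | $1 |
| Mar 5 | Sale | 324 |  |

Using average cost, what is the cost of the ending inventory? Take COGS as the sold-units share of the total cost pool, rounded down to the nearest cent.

Ending inventory = $766.00

Mar 5, sell 324: 324/545 × $1,889.00 → $1,123.00
Ending inventory (cost pool remaining) = $766.00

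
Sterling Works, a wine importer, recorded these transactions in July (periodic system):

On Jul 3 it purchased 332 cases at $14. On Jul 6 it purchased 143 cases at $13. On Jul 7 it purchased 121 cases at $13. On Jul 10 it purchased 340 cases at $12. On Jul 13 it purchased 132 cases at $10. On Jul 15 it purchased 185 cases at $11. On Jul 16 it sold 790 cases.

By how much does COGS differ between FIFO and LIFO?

FIFO COGS: 332 @ $14 + 143 @ $13 + 121 @ $13 + 194 @ $12 = $10,408
LIFO COGS: 185 @ $11 + 132 @ $10 + 340 @ $12 + 121 @ $13 + 12 @ $13 = $9,164
Difference = |$10,408 − $9,164| = $1,244

$1,244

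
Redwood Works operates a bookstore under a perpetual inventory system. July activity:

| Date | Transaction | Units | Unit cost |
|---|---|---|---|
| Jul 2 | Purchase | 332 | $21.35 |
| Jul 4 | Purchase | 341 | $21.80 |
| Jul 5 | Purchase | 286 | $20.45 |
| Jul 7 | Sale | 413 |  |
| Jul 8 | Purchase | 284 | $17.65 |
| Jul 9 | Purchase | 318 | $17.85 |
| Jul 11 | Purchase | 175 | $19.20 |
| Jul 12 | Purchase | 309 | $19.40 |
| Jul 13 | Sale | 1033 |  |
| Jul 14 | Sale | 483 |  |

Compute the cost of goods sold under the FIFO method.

Jul 7, 413 sold [FIFO — oldest first]: 332 @ $21.35 + 81 @ $21.80 = $8,854.00
Jul 13, 1033 sold [FIFO — oldest first]: 260 @ $21.80 + 286 @ $20.45 + 284 @ $17.65 + 203 @ $17.85 = $20,152.85
Jul 14, 483 sold [FIFO — oldest first]: 115 @ $17.85 + 175 @ $19.20 + 193 @ $19.40 = $9,156.95
Total COGS = $8,854.00 + $20,152.85 + $9,156.95 = $38,163.80
Ending inventory: 116 @ $19.40 = $2,250.40

COGS = $38,163.80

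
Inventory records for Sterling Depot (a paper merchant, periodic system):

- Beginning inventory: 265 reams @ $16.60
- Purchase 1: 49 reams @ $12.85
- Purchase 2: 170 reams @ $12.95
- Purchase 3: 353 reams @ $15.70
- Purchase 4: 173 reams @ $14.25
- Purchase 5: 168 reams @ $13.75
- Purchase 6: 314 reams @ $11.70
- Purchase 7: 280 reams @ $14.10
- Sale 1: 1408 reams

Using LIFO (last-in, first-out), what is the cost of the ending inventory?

Sale 1 (1408) [LIFO — newest first]: 280 @ $14.10 + 314 @ $11.70 + 168 @ $13.75 + 173 @ $14.25 + 353 @ $15.70 + 120 @ $12.95 = $19,493.15
Ending inventory: 265 @ $16.60 + 49 @ $12.85 + 50 @ $12.95 = $5,676.15

Ending inventory = $5,676.15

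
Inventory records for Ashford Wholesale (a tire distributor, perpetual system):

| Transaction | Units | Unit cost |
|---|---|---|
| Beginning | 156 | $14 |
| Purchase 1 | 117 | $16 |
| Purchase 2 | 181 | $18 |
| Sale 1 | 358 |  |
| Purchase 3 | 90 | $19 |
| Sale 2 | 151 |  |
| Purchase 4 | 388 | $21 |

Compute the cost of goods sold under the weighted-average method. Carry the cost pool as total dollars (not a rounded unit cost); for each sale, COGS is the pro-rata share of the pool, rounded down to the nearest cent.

After Beginning: 156 on hand, pool $2,184.00 (≈ $14.0000 each)
After Purchase 1: 273 on hand, pool $4,056.00 (≈ $14.8571 each)
After Purchase 2: 454 on hand, pool $7,314.00 (≈ $16.1101 each)
Sale 1, sell 358: 358/454 × $7,314.00 → $5,767.42
After Purchase 3: 186 on hand, pool $3,256.58 (≈ $17.5085 each)
Sale 2, sell 151: 151/186 × $3,256.58 → $2,643.78
After Purchase 4: 423 on hand, pool $8,760.80 (≈ $20.7111 each)
Total COGS = $5,767.42 + $2,643.78 = $8,411.20
Ending inventory (cost pool remaining) = $8,760.80
Check: goods available $17,172.00 = COGS $8,411.20 + ending $8,760.80

COGS = $8,411.20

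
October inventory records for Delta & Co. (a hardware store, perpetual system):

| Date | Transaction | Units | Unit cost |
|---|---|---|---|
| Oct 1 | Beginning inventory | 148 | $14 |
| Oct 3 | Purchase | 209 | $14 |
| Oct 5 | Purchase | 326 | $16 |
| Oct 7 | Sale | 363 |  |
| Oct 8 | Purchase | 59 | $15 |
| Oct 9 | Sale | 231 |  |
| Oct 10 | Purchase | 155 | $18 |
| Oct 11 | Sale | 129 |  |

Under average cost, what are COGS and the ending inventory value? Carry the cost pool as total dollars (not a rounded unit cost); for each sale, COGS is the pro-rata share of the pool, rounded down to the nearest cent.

COGS = $11,015.22; ending inventory = $2,873.78

After Oct 1: 148 on hand, pool $2,072.00 (≈ $14.0000 each)
After Oct 3: 357 on hand, pool $4,998.00 (≈ $14.0000 each)
After Oct 5: 683 on hand, pool $10,214.00 (≈ $14.9546 each)
Oct 7, sell 363: 363/683 × $10,214.00 → $5,428.52
After Oct 8: 379 on hand, pool $5,670.48 (≈ $14.9617 each)
Oct 9, sell 231: 231/379 × $5,670.48 → $3,456.15
After Oct 10: 303 on hand, pool $5,004.33 (≈ $16.5159 each)
Oct 11, sell 129: 129/303 × $5,004.33 → $2,130.55
Total COGS = $5,428.52 + $3,456.15 + $2,130.55 = $11,015.22
Ending inventory (cost pool remaining) = $2,873.78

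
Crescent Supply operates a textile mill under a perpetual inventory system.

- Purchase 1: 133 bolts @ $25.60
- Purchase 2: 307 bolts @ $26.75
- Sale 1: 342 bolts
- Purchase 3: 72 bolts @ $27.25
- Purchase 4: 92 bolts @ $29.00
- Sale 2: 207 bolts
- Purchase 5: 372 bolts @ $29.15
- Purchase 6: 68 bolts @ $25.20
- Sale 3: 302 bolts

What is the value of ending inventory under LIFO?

Sale 1 (342) [LIFO — newest first]: 307 @ $26.75 + 35 @ $25.60 = $9,108.25
Sale 2 (207) [LIFO — newest first]: 92 @ $29.00 + 72 @ $27.25 + 43 @ $25.60 = $5,730.80
Sale 3 (302) [LIFO — newest first]: 68 @ $25.20 + 234 @ $29.15 = $8,534.70
Total COGS = $9,108.25 + $5,730.80 + $8,534.70 = $23,373.75
Ending inventory: 55 @ $25.60 + 138 @ $29.15 = $5,430.70
Check: goods available $28,804.45 = COGS $23,373.75 + ending $5,430.70

Ending inventory = $5,430.70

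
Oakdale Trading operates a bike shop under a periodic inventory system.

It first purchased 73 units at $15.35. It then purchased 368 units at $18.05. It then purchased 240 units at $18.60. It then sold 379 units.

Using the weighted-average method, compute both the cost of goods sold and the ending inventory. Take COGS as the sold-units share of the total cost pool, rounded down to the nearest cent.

Sale 1, sell 379: 379/681 × $12,226.95 → $6,804.71
Ending inventory (cost pool remaining) = $5,422.24

COGS = $6,804.71; ending inventory = $5,422.24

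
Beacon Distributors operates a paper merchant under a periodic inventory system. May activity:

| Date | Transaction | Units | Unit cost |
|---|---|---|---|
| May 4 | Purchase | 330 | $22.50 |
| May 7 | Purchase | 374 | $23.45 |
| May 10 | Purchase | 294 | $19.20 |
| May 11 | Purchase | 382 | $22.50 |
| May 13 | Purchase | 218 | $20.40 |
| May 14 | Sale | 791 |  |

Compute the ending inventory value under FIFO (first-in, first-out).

May 14, 791 sold [FIFO — oldest first]: 330 @ $22.50 + 374 @ $23.45 + 87 @ $19.20 = $17,865.70
Ending inventory: 207 @ $19.20 + 382 @ $22.50 + 218 @ $20.40 = $17,016.60

Ending inventory = $17,016.60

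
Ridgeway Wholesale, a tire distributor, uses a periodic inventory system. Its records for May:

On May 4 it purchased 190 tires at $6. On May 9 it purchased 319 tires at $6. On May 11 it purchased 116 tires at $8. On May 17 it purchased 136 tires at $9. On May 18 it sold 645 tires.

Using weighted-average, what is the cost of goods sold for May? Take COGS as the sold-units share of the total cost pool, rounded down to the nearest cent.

May 18, sell 645: 645/761 × $5,206.00 → $4,412.44
Ending inventory (cost pool remaining) = $793.56

COGS = $4,412.44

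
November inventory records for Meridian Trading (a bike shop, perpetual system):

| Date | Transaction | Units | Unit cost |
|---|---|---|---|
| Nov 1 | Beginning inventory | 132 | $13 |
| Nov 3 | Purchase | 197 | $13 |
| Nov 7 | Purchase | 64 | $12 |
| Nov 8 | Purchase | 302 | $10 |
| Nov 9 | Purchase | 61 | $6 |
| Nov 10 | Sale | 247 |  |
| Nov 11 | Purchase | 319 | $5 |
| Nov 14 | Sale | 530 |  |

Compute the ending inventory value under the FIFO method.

Nov 10, 247 sold [FIFO — oldest first]: 132 @ $13 + 115 @ $13 = $3,211
Nov 14, 530 sold [FIFO — oldest first]: 82 @ $13 + 64 @ $12 + 302 @ $10 + 61 @ $6 + 21 @ $5 = $5,325
Total COGS = $3,211 + $5,325 = $8,536
Ending inventory: 298 @ $5 = $1,490

Ending inventory = $1,490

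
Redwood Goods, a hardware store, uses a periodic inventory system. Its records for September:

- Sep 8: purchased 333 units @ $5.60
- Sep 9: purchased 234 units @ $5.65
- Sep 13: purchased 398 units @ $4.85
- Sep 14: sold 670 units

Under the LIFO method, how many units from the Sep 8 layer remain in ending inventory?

295

Sep 14, 670 sold [LIFO — newest first]: 398 @ $4.85 + 234 @ $5.65 + 38 @ $5.60 = $3,465.20
Ending inventory: 295 @ $5.60 = $1,652.00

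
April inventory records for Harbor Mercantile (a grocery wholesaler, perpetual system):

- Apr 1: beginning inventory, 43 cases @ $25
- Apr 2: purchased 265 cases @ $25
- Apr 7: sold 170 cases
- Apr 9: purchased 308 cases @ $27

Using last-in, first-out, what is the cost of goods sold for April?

Apr 7, 170 sold [LIFO — newest first]: 170 @ $25 = $4,250
Ending inventory: 43 @ $25 + 95 @ $25 + 308 @ $27 = $11,766

COGS = $4,250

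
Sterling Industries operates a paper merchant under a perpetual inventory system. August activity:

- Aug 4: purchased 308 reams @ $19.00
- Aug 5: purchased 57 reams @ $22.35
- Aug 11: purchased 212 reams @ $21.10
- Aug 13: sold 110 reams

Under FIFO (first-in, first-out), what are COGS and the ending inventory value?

COGS = $2,090.00; ending inventory = $9,509.15

Aug 13, 110 sold [FIFO — oldest first]: 110 @ $19.00 = $2,090.00
Ending inventory: 198 @ $19.00 + 57 @ $22.35 + 212 @ $21.10 = $9,509.15
Check: goods available $11,599.15 = COGS $2,090.00 + ending $9,509.15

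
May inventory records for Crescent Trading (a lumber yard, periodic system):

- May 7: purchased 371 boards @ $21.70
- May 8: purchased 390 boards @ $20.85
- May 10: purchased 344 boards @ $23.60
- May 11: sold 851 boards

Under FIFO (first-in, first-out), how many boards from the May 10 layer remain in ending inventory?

254

May 11, 851 sold [FIFO — oldest first]: 371 @ $21.70 + 390 @ $20.85 + 90 @ $23.60 = $18,306.20
Ending inventory: 254 @ $23.60 = $5,994.40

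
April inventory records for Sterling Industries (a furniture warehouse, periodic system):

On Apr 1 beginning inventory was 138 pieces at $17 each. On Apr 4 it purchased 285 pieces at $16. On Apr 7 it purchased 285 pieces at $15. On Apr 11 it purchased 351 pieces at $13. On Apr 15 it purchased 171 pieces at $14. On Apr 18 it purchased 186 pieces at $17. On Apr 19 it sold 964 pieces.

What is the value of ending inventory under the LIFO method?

Apr 19, 964 sold [LIFO — newest first]: 186 @ $17 + 171 @ $14 + 351 @ $13 + 256 @ $15 = $13,959
Ending inventory: 138 @ $17 + 285 @ $16 + 29 @ $15 = $7,341

Ending inventory = $7,341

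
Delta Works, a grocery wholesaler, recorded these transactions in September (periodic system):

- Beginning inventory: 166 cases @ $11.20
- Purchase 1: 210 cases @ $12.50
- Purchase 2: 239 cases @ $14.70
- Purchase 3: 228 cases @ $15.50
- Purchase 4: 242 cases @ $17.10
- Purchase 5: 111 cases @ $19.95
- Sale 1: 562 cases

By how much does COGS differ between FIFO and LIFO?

$2,373.75

FIFO COGS: 166 @ $11.20 + 210 @ $12.50 + 186 @ $14.70 = $7,218.40
LIFO COGS: 111 @ $19.95 + 242 @ $17.10 + 209 @ $15.50 = $9,592.15
Difference = |$7,218.40 − $9,592.15| = $2,373.75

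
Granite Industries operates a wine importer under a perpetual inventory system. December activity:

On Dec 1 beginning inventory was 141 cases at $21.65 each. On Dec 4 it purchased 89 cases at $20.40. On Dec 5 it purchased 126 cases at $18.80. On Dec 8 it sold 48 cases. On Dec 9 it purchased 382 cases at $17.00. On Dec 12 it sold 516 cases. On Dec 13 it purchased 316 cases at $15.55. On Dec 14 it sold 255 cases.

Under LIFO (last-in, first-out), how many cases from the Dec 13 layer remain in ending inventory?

Dec 8, 48 sold [LIFO — newest first]: 48 @ $18.80 = $902.40
Dec 12, 516 sold [LIFO — newest first]: 382 @ $17.00 + 78 @ $18.80 + 56 @ $20.40 = $9,102.80
Dec 14, 255 sold [LIFO — newest first]: 255 @ $15.55 = $3,965.25
Total COGS = $902.40 + $9,102.80 + $3,965.25 = $13,970.45
Ending inventory: 141 @ $21.65 + 33 @ $20.40 + 61 @ $15.55 = $4,674.40

61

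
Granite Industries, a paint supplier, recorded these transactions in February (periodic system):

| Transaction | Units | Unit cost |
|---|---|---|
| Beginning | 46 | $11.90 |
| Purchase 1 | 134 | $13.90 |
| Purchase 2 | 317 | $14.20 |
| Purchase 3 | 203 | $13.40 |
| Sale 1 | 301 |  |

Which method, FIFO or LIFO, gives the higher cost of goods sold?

FIFO COGS: 46 @ $11.90 + 134 @ $13.90 + 121 @ $14.20 = $4,128.20
LIFO COGS: 203 @ $13.40 + 98 @ $14.20 = $4,111.80

FIFO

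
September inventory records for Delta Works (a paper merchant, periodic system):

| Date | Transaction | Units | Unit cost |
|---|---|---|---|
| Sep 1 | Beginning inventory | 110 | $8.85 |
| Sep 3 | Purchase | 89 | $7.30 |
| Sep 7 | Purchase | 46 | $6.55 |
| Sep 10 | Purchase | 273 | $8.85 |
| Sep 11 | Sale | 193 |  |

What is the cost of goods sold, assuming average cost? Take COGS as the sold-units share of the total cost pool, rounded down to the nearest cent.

Sep 11, sell 193: 193/518 × $4,340.55 → $1,617.23
Ending inventory (cost pool remaining) = $2,723.32

COGS = $1,617.23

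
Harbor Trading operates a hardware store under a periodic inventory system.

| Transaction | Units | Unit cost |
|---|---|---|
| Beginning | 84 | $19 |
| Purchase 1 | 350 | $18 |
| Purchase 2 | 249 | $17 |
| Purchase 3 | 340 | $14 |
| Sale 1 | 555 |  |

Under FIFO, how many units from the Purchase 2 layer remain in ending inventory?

128

Sale 1 (555) [FIFO — oldest first]: 84 @ $19 + 350 @ $18 + 121 @ $17 = $9,953
Ending inventory: 128 @ $17 + 340 @ $14 = $6,936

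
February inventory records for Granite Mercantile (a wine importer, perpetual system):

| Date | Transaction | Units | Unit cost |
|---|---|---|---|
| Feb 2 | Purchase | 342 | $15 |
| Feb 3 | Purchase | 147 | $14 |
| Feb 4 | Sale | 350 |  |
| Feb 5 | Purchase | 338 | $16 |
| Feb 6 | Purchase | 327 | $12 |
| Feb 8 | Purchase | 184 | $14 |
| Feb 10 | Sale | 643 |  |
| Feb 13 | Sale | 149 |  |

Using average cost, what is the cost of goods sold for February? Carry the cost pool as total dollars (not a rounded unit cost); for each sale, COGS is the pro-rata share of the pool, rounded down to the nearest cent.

COGS = $16,328.34

After Feb 2: 342 on hand, pool $5,130.00 (≈ $15.0000 each)
After Feb 3: 489 on hand, pool $7,188.00 (≈ $14.6994 each)
Feb 4, sell 350: 350/489 × $7,188.00 → $5,144.78
After Feb 5: 477 on hand, pool $7,451.22 (≈ $15.6210 each)
After Feb 6: 804 on hand, pool $11,375.22 (≈ $14.1483 each)
After Feb 8: 988 on hand, pool $13,951.22 (≈ $14.1207 each)
Feb 10, sell 643: 643/988 × $13,951.22 → $9,079.58
Feb 13, sell 149: 149/345 × $4,871.64 → $2,103.98
Total COGS = $5,144.78 + $9,079.58 + $2,103.98 = $16,328.34
Ending inventory (cost pool remaining) = $2,767.66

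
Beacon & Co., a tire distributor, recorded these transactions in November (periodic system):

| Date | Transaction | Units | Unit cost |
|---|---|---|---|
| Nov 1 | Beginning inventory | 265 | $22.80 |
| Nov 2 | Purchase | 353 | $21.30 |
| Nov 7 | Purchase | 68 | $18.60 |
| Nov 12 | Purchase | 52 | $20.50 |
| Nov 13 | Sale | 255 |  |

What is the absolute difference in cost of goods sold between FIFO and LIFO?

FIFO COGS: 255 @ $22.80 = $5,814.00
LIFO COGS: 52 @ $20.50 + 68 @ $18.60 + 135 @ $21.30 = $5,206.30
Difference = |$5,814.00 − $5,206.30| = $607.70

$607.70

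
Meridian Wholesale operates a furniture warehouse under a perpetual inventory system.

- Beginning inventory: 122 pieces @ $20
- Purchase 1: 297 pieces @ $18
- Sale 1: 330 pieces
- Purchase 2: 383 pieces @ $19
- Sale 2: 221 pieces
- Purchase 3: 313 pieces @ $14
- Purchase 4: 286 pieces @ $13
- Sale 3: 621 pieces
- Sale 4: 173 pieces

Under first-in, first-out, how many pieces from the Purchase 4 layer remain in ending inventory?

Sale 1 (330) [FIFO — oldest first]: 122 @ $20 + 208 @ $18 = $6,184
Sale 2 (221) [FIFO — oldest first]: 89 @ $18 + 132 @ $19 = $4,110
Sale 3 (621) [FIFO — oldest first]: 251 @ $19 + 313 @ $14 + 57 @ $13 = $9,892
Sale 4 (173) [FIFO — oldest first]: 173 @ $13 = $2,249
Total COGS = $6,184 + $4,110 + $9,892 + $2,249 = $22,435
Ending inventory: 56 @ $13 = $728

56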